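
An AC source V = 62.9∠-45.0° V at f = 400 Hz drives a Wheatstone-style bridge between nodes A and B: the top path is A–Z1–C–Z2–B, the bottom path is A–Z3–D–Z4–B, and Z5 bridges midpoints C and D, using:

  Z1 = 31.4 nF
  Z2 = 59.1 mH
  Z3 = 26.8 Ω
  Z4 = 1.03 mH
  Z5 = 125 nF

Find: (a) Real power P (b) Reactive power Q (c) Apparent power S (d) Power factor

Step 1 — Angular frequency: ω = 2π·f = 2π·400 = 2513 rad/s.
Step 2 — Component impedances:
  Z1: Z = 1/(jωC) = -j/(ω·C) = 0 - j1.267e+04 Ω
  Z2: Z = jωL = j·2513·0.0591 = 0 + j148.5 Ω
  Z3: Z = R = 26.8 Ω
  Z4: Z = jωL = j·2513·0.00103 = 0 + j2.589 Ω
  Z5: Z = 1/(jωC) = -j/(ω·C) = 0 - j3183 Ω
Step 3 — Bridge requires nodal analysis (the Z5 bridge couples midpoints C and D, so the two paths cannot be reduced to a simple series/parallel combination). Setting node B to ground and injecting 1 A at node A, the 3-node admittance system at A, C, D solves to V_A = Z_AB = 26.81 + j2.534 Ω = 26.93∠5.4° Ω.
Step 4 — Source phasor: V = 62.9∠-45.0° V = 44.48 - j44.48 V.
Step 5 — Current: I = V / Z = 1.489 - j1.8 A = 2.336∠-50.4° A.
Step 6 — Complex power: S = V·I* = 146.3 + j13.82 VA.
Step 7 — Real power: P = Re(S) = 146.3 W.
Step 8 — Reactive power: Q = Im(S) = 13.82 VAR.
Step 9 — Apparent power: |S| = 146.9 VA.
Step 10 — Power factor: PF = P/|S| = 0.9956 (lagging).

(a) P = 146.3 W  (b) Q = 13.82 VAR  (c) S = 146.9 VA  (d) PF = 0.9956 (lagging)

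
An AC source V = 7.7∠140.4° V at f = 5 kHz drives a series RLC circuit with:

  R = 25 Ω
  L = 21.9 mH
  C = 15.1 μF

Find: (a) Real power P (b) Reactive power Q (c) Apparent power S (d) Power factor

Step 1 — Angular frequency: ω = 2π·f = 2π·5000 = 3.142e+04 rad/s.
Step 2 — Component impedances:
  R: Z = R = 25 Ω
  L: Z = jωL = j·3.142e+04·0.0219 = 0 + j688 Ω
  C: Z = 1/(jωC) = -j/(ω·C) = 0 - j2.108 Ω
Step 3 — Series combination: Z_total = R + L + C = 25 + j685.9 Ω = 686.4∠87.9° Ω.
Step 4 — Source phasor: V = 7.7∠140.4° V = -5.933 + j4.908 V.
Step 5 — Current: I = V / Z = 0.006831 + j0.008899 A = 0.01122∠52.5° A.
Step 6 — Complex power: S = V·I* = 0.003146 + j0.08633 VA.
Step 7 — Real power: P = Re(S) = 0.003146 W.
Step 8 — Reactive power: Q = Im(S) = 0.08633 VAR.
Step 9 — Apparent power: |S| = 0.08638 VA.
Step 10 — Power factor: PF = P/|S| = 0.03642 (lagging).

(a) P = 0.003146 W  (b) Q = 0.08633 VAR  (c) S = 0.08638 VA  (d) PF = 0.03642 (lagging)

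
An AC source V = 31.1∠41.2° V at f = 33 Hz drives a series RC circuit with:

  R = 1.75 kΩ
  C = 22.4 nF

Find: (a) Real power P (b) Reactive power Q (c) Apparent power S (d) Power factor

Step 1 — Angular frequency: ω = 2π·f = 2π·33 = 207.3 rad/s.
Step 2 — Component impedances:
  R: Z = R = 1750 Ω
  C: Z = 1/(jωC) = -j/(ω·C) = 0 - j2.153e+05 Ω
Step 3 — Series combination: Z_total = R + C = 1750 - j2.153e+05 Ω = 2.153e+05∠-89.5° Ω.
Step 4 — Source phasor: V = 31.1∠41.2° V = 23.4 + j20.49 V.
Step 5 — Current: I = V / Z = -9.425e-05 + j0.0001094 A = 0.0001444∠130.7° A.
Step 6 — Complex power: S = V·I* = 3.651e-05 - j0.004492 VA.
Step 7 — Real power: P = Re(S) = 3.651e-05 W.
Step 8 — Reactive power: Q = Im(S) = -0.004492 VAR.
Step 9 — Apparent power: |S| = 0.004492 VA.
Step 10 — Power factor: PF = P/|S| = 0.008128 (leading).

(a) P = 3.651e-05 W  (b) Q = -0.004492 VAR  (c) S = 0.004492 VA  (d) PF = 0.008128 (leading)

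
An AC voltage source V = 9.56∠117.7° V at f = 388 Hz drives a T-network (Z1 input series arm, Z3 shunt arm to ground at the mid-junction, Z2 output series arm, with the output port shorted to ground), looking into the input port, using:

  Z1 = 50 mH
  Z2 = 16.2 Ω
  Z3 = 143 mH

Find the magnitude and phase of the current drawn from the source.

Step 1 — Angular frequency: ω = 2π·f = 2π·388 = 2438 rad/s.
Step 2 — Component impedances:
  Z1: Z = jωL = j·2438·0.05 = 0 + j121.9 Ω
  Z2: Z = R = 16.2 Ω
  Z3: Z = jωL = j·2438·0.143 = 0 + j348.6 Ω
Step 3 — With the output port shorted to ground, the output series arm Z2 runs from the junction to ground; the shunt arm Z3 also runs from the junction to ground. They appear in parallel: Z3 || Z2 = 16.17 + j0.7512 Ω.
Step 4 — Series with input arm Z1: Z_in = Z1 + (Z3 || Z2) = 16.17 + j122.6 Ω = 123.7∠82.5° Ω.
Step 5 — Source phasor: V = 9.56∠117.7° V = -4.444 + j8.464 V.
Step 6 — Ohm's law: I = V / Z_total = (-4.444 + j8.464) / (16.17 + j122.6) = 0.06314 + j0.04456 A.
Step 7 — Convert to polar: |I| = 0.07728 A, ∠I = 35.2°.

I = 0.07728∠35.2° A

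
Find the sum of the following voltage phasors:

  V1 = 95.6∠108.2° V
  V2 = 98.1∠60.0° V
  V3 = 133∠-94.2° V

Step 1 — Convert each phasor to rectangular form:
  V1 = 95.6·(cos(108.2°) + j·sin(108.2°)) = -29.86 + j90.82 V
  V2 = 98.1·(cos(60.0°) + j·sin(60.0°)) = 49.05 + j84.96 V
  V3 = 133·(cos(-94.2°) + j·sin(-94.2°)) = -9.741 - j132.6 V
Step 2 — Sum components: V_total = 9.45 + j43.13 V.
Step 3 — Convert to polar: |V_total| = 44.15 V, ∠V_total = 77.6°.

V_total = 44.15∠77.6° V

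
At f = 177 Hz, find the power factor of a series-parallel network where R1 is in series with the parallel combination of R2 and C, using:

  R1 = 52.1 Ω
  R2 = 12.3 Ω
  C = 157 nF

Step 1 — Angular frequency: ω = 2π·f = 2π·177 = 1112 rad/s.
Step 2 — Component impedances:
  R1: Z = R = 52.1 Ω
  R2: Z = R = 12.3 Ω
  C: Z = 1/(jωC) = -j/(ω·C) = 0 - j5727 Ω
Step 3 — Parallel branch: R2 || C = 1/(1/R2 + 1/C) = 12.3 - j0.02642 Ω.
Step 4 — Series with R1: Z_total = R1 + (R2 || C) = 64.4 - j0.02642 Ω = 64.4∠-0.0° Ω.
Step 5 — Power factor: PF = cos(φ) = Re(Z)/|Z| = 64.4/64.4 = 1.
Step 6 — Type: Im(Z) = -0.02642 ⇒ leading (phase φ = -0.0°).

PF = 1 (leading, φ = -0.0°)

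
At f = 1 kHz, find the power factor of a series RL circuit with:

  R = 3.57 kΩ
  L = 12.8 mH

Step 1 — Angular frequency: ω = 2π·f = 2π·1000 = 6283 rad/s.
Step 2 — Component impedances:
  R: Z = R = 3570 Ω
  L: Z = jωL = j·6283·0.0128 = 0 + j80.42 Ω
Step 3 — Series combination: Z_total = R + L = 3570 + j80.42 Ω = 3571∠1.3° Ω.
Step 4 — Power factor: PF = cos(φ) = Re(Z)/|Z| = 3570/3571 = 0.9997.
Step 5 — Type: Im(Z) = 80.42 ⇒ lagging (phase φ = 1.3°).

PF = 0.9997 (lagging, φ = 1.3°)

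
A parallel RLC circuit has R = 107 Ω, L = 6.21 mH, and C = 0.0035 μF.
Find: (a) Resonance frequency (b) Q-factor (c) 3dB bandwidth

Step 1 — Resonance: ω₀ = 1/√(LC) = 1/√(0.00621·3.5e-09) = 2.145e+05 rad/s.
Step 2 — f₀ = ω₀/(2π) = 3.414e+04 Hz.
Step 3 — Parallel Q: Q = R/(ω₀L) = 107/(2.145e+05·0.00621) = 0.08033.
Step 4 — Bandwidth: Δω = ω₀/Q = 2.67e+06 rad/s; BW = Δω/(2π) = 4.25e+05 Hz.

(a) f₀ = 3.414e+04 Hz  (b) Q = 0.08033  (c) BW = 4.25e+05 Hz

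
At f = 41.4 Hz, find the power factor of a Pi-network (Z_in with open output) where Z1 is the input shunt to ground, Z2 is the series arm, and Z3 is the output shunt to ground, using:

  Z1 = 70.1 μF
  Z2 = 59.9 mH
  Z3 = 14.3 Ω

Step 1 — Angular frequency: ω = 2π·f = 2π·41.4 = 260.1 rad/s.
Step 2 — Component impedances:
  Z1: Z = 1/(jωC) = -j/(ω·C) = 0 - j54.84 Ω
  Z2: Z = jωL = j·260.1·0.0599 = 0 + j15.58 Ω
  Z3: Z = R = 14.3 Ω
Step 3 — With open output, the series arm Z2 and the output shunt Z3 appear in series to ground: Z2 + Z3 = 14.3 + j15.58 Ω.
Step 4 — Parallel with input shunt Z1: Z_in = Z1 || (Z2 + Z3) = 24.64 + j12.79 Ω = 27.76∠27.4° Ω.
Step 5 — Power factor: PF = cos(φ) = Re(Z)/|Z| = 24.635/27.758 = 0.8875.
Step 6 — Type: Im(Z) = 12.79 ⇒ lagging (phase φ = 27.4°).

PF = 0.8875 (lagging, φ = 27.4°)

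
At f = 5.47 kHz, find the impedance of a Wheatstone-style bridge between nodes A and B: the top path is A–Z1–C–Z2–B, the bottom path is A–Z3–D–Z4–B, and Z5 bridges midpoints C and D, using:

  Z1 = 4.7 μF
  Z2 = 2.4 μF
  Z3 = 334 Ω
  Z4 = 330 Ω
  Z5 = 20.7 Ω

Step 1 — Angular frequency: ω = 2π·f = 2π·5470 = 3.437e+04 rad/s.
Step 2 — Component impedances:
  Z1: Z = 1/(jωC) = -j/(ω·C) = 0 - j6.191 Ω
  Z2: Z = 1/(jωC) = -j/(ω·C) = 0 - j12.12 Ω
  Z3: Z = R = 334 Ω
  Z4: Z = R = 330 Ω
  Z5: Z = R = 20.7 Ω
Step 3 — Bridge requires nodal analysis (the Z5 bridge couples midpoints C and D, so the two paths cannot be reduced to a simple series/parallel combination). Setting node B to ground and injecting 1 A at node A, the 3-node admittance system at A, C, D solves to V_A = Z_AB = 0.5534 - j18.3 Ω = 18.3∠-88.3° Ω.

Z = 0.5534 - j18.3 Ω = 18.3∠-88.3° Ω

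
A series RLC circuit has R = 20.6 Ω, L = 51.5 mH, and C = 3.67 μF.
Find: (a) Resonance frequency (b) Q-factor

Step 1 — Resonance condition Im(Z)=0 gives ω₀ = 1/√(LC).
Step 2 — ω₀ = 1/√(0.0515·3.67e-06) = 2300 rad/s.
Step 3 — f₀ = ω₀/(2π) = 366.1 Hz.
Step 4 — Series Q: Q = ω₀L/R = 2300·0.0515/20.6 = 5.75.

(a) f₀ = 366.1 Hz  (b) Q = 5.75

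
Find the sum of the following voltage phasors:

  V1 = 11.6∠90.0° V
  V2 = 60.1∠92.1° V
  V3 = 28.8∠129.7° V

Step 1 — Convert each phasor to rectangular form:
  V1 = 11.6·(cos(90.0°) + j·sin(90.0°)) = 0 + j11.6 V
  V2 = 60.1·(cos(92.1°) + j·sin(92.1°)) = -2.202 + j60.06 V
  V3 = 28.8·(cos(129.7°) + j·sin(129.7°)) = -18.4 + j22.16 V
Step 2 — Sum components: V_total = -20.6 + j93.82 V.
Step 3 — Convert to polar: |V_total| = 96.05 V, ∠V_total = 102.4°.

V_total = 96.05∠102.4° V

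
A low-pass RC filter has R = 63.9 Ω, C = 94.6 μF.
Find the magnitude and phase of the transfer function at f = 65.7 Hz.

Step 1 — Angular frequency: ω = 2π·65.7 = 412.8 rad/s.
Step 2 — Transfer function: H(jω) = 1/(1 + jωRC).
Step 3 — Denominator: 1 + jωRC = 1 + j·412.8·63.9·9.46e-05 = 1 + j2.495.
Step 4 — H = 0.1384 - j0.3453.
Step 5 — Magnitude: |H| = 0.372 (-8.6 dB); phase: φ = -68.2°.

|H| = 0.372 (-8.6 dB), φ = -68.2°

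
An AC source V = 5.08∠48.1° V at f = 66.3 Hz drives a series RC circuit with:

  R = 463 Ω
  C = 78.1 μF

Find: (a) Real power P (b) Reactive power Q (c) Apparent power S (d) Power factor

Step 1 — Angular frequency: ω = 2π·f = 2π·66.3 = 416.6 rad/s.
Step 2 — Component impedances:
  R: Z = R = 463 Ω
  C: Z = 1/(jωC) = -j/(ω·C) = 0 - j30.74 Ω
Step 3 — Series combination: Z_total = R + C = 463 - j30.74 Ω = 464∠-3.8° Ω.
Step 4 — Source phasor: V = 5.08∠48.1° V = 3.393 + j3.781 V.
Step 5 — Current: I = V / Z = 0.006755 + j0.008615 A = 0.01095∠51.9° A.
Step 6 — Complex power: S = V·I* = 0.05549 - j0.003684 VA.
Step 7 — Real power: P = Re(S) = 0.05549 W.
Step 8 — Reactive power: Q = Im(S) = -0.003684 VAR.
Step 9 — Apparent power: |S| = 0.05561 VA.
Step 10 — Power factor: PF = P/|S| = 0.9978 (leading).

(a) P = 0.05549 W  (b) Q = -0.003684 VAR  (c) S = 0.05561 VA  (d) PF = 0.9978 (leading)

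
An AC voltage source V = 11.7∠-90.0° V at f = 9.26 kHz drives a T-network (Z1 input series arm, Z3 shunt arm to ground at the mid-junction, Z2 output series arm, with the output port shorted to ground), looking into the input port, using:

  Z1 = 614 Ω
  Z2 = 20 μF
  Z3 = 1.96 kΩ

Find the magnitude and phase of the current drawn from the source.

Step 1 — Angular frequency: ω = 2π·f = 2π·9260 = 5.818e+04 rad/s.
Step 2 — Component impedances:
  Z1: Z = R = 614 Ω
  Z2: Z = 1/(jωC) = -j/(ω·C) = 0 - j0.8594 Ω
  Z3: Z = R = 1960 Ω
Step 3 — With the output port shorted to ground, the output series arm Z2 runs from the junction to ground; the shunt arm Z3 also runs from the junction to ground. They appear in parallel: Z3 || Z2 = 0.0003768 - j0.8594 Ω.
Step 4 — Series with input arm Z1: Z_in = Z1 + (Z3 || Z2) = 614 - j0.8594 Ω = 614∠-0.1° Ω.
Step 5 — Source phasor: V = 11.7∠-90.0° V = 0 - j11.7 V.
Step 6 — Ohm's law: I = V / Z_total = (0 - j11.7) / (614 - j0.8594) = 2.667e-05 - j0.01906 A.
Step 7 — Convert to polar: |I| = 0.01906 A, ∠I = -89.9°.

I = 0.01906∠-89.9° A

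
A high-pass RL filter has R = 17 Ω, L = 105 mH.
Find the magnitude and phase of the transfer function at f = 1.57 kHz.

Step 1 — Angular frequency: ω = 2π·1570 = 9865 rad/s.
Step 2 — Transfer function: H(jω) = jωL/(R + jωL).
Step 3 — Numerator jωL = j·1036; denominator R + jωL = 17 + j1036.
Step 4 — H = 0.9997 + j0.01641.
Step 5 — Magnitude: |H| = 0.9999 (-0.0 dB); phase: φ = 0.9°.

|H| = 0.9999 (-0.0 dB), φ = 0.9°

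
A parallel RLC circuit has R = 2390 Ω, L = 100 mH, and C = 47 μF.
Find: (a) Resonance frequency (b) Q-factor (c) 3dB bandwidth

Step 1 — Resonance: ω₀ = 1/√(LC) = 1/√(0.1·4.7e-05) = 461.3 rad/s.
Step 2 — f₀ = ω₀/(2π) = 73.41 Hz.
Step 3 — Parallel Q: Q = R/(ω₀L) = 2390/(461.3·0.1) = 51.81.
Step 4 — Bandwidth: Δω = ω₀/Q = 8.902 rad/s; BW = Δω/(2π) = 1.417 Hz.

(a) f₀ = 73.41 Hz  (b) Q = 51.81  (c) BW = 1.417 Hz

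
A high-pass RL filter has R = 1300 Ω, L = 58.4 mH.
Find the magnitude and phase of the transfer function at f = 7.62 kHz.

Step 1 — Angular frequency: ω = 2π·7620 = 4.788e+04 rad/s.
Step 2 — Transfer function: H(jω) = jωL/(R + jωL).
Step 3 — Numerator jωL = j·2796; denominator R + jωL = 1300 + j2796.
Step 4 — H = 0.8223 + j0.3823.
Step 5 — Magnitude: |H| = 0.9068 (-0.8 dB); phase: φ = 24.9°.

|H| = 0.9068 (-0.8 dB), φ = 24.9°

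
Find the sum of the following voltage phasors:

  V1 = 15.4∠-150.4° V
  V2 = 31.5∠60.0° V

Step 1 — Convert each phasor to rectangular form:
  V1 = 15.4·(cos(-150.4°) + j·sin(-150.4°)) = -13.39 - j7.607 V
  V2 = 31.5·(cos(60.0°) + j·sin(60.0°)) = 15.75 + j27.28 V
Step 2 — Sum components: V_total = 2.36 + j19.67 V.
Step 3 — Convert to polar: |V_total| = 19.81 V, ∠V_total = 83.2°.

V_total = 19.81∠83.2° V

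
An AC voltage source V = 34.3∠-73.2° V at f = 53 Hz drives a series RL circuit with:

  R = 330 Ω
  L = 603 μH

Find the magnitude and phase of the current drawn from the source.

Step 1 — Angular frequency: ω = 2π·f = 2π·53 = 333 rad/s.
Step 2 — Component impedances:
  R: Z = R = 330 Ω
  L: Z = jωL = j·333·0.000603 = 0 + j0.2008 Ω
Step 3 — Series combination: Z_total = R + L = 330 + j0.2008 Ω = 330∠0.0° Ω.
Step 4 — Source phasor: V = 34.3∠-73.2° V = 9.914 - j32.84 V.
Step 5 — Ohm's law: I = V / Z_total = (9.914 - j32.84) / (330 + j0.2008) = 0.02998 - j0.09952 A.
Step 6 — Convert to polar: |I| = 0.1039 A, ∠I = -73.2°.

I = 0.1039∠-73.2° A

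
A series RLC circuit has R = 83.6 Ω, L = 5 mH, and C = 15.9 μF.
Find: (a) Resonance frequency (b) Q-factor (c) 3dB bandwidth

Step 1 — Resonance condition Im(Z)=0 gives ω₀ = 1/√(LC).
Step 2 — ω₀ = 1/√(0.005·1.59e-05) = 3547 rad/s.
Step 3 — f₀ = ω₀/(2π) = 564.5 Hz.
Step 4 — Series Q: Q = ω₀L/R = 3547·0.005/83.6 = 0.2121.
Step 5 — 3dB bandwidth: Δω = ω₀/Q = 1.672e+04 rad/s; BW = Δω/(2π) = 2661 Hz.

(a) f₀ = 564.5 Hz  (b) Q = 0.2121  (c) BW = 2661 Hz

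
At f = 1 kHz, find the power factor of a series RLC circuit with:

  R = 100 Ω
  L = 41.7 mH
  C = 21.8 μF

Step 1 — Angular frequency: ω = 2π·f = 2π·1000 = 6283 rad/s.
Step 2 — Component impedances:
  R: Z = R = 100 Ω
  L: Z = jωL = j·6283·0.0417 = 0 + j262 Ω
  C: Z = 1/(jωC) = -j/(ω·C) = 0 - j7.301 Ω
Step 3 — Series combination: Z_total = R + L + C = 100 + j254.7 Ω = 273.6∠68.6° Ω.
Step 4 — Power factor: PF = cos(φ) = Re(Z)/|Z| = 100/273.6 = 0.3655.
Step 5 — Type: Im(Z) = 254.7 ⇒ lagging (phase φ = 68.6°).

PF = 0.3655 (lagging, φ = 68.6°)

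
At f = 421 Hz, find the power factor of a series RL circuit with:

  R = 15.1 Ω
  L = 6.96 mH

Step 1 — Angular frequency: ω = 2π·f = 2π·421 = 2645 rad/s.
Step 2 — Component impedances:
  R: Z = R = 15.1 Ω
  L: Z = jωL = j·2645·0.00696 = 0 + j18.41 Ω
Step 3 — Series combination: Z_total = R + L = 15.1 + j18.41 Ω = 23.81∠50.6° Ω.
Step 4 — Power factor: PF = cos(φ) = Re(Z)/|Z| = 15.1/23.81 = 0.6342.
Step 5 — Type: Im(Z) = 18.41 ⇒ lagging (phase φ = 50.6°).

PF = 0.6342 (lagging, φ = 50.6°)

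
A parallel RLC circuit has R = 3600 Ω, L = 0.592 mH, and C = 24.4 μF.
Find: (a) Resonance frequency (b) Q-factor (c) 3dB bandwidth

Step 1 — Resonance: ω₀ = 1/√(LC) = 1/√(0.000592·2.44e-05) = 8320 rad/s.
Step 2 — f₀ = ω₀/(2π) = 1324 Hz.
Step 3 — Parallel Q: Q = R/(ω₀L) = 3600/(8320·0.000592) = 730.9.
Step 4 — Bandwidth: Δω = ω₀/Q = 11.38 rad/s; BW = Δω/(2π) = 1.812 Hz.

(a) f₀ = 1324 Hz  (b) Q = 730.9  (c) BW = 1.812 Hz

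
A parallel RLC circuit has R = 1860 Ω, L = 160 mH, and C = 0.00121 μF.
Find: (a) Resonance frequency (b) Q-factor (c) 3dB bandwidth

Step 1 — Resonance: ω₀ = 1/√(LC) = 1/√(0.16·1.21e-09) = 7.187e+04 rad/s.
Step 2 — f₀ = ω₀/(2π) = 1.144e+04 Hz.
Step 3 — Parallel Q: Q = R/(ω₀L) = 1860/(7.187e+04·0.16) = 0.1618.
Step 4 — Bandwidth: Δω = ω₀/Q = 4.443e+05 rad/s; BW = Δω/(2π) = 7.072e+04 Hz.

(a) f₀ = 1.144e+04 Hz  (b) Q = 0.1618  (c) BW = 7.072e+04 Hz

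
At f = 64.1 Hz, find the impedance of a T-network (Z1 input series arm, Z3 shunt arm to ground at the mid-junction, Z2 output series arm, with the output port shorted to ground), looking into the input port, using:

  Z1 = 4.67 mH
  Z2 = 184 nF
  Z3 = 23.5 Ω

Step 1 — Angular frequency: ω = 2π·f = 2π·64.1 = 402.8 rad/s.
Step 2 — Component impedances:
  Z1: Z = jωL = j·402.8·0.00467 = 0 + j1.881 Ω
  Z2: Z = 1/(jωC) = -j/(ω·C) = 0 - j1.349e+04 Ω
  Z3: Z = R = 23.5 Ω
Step 3 — With the output port shorted to ground, the output series arm Z2 runs from the junction to ground; the shunt arm Z3 also runs from the junction to ground. They appear in parallel: Z3 || Z2 = 23.5 - j0.04093 Ω.
Step 4 — Series with input arm Z1: Z_in = Z1 + (Z3 || Z2) = 23.5 + j1.84 Ω = 23.57∠4.5° Ω.

Z = 23.5 + j1.84 Ω = 23.57∠4.5° Ω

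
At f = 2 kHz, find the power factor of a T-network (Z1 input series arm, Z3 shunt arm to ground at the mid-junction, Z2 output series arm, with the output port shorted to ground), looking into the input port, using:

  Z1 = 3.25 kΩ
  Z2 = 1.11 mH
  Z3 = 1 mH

Step 1 — Angular frequency: ω = 2π·f = 2π·2000 = 1.257e+04 rad/s.
Step 2 — Component impedances:
  Z1: Z = R = 3250 Ω
  Z2: Z = jωL = j·1.257e+04·0.00111 = 0 + j13.95 Ω
  Z3: Z = jωL = j·1.257e+04·0.001 = 0 + j12.57 Ω
Step 3 — With the output port shorted to ground, the output series arm Z2 runs from the junction to ground; the shunt arm Z3 also runs from the junction to ground. They appear in parallel: Z3 || Z2 = 0 + j6.611 Ω.
Step 4 — Series with input arm Z1: Z_in = Z1 + (Z3 || Z2) = 3250 + j6.611 Ω = 3250∠0.1° Ω.
Step 5 — Power factor: PF = cos(φ) = Re(Z)/|Z| = 3250/3250 = 1.
Step 6 — Type: Im(Z) = 6.611 ⇒ lagging (phase φ = 0.1°).

PF = 1 (lagging, φ = 0.1°)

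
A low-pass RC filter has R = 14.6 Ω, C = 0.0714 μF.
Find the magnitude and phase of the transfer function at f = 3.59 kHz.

Step 1 — Angular frequency: ω = 2π·3590 = 2.256e+04 rad/s.
Step 2 — Transfer function: H(jω) = 1/(1 + jωRC).
Step 3 — Denominator: 1 + jωRC = 1 + j·2.256e+04·14.6·7.14e-08 = 1 + j0.02351.
Step 4 — H = 0.9994 - j0.0235.
Step 5 — Magnitude: |H| = 0.9997 (-0.0 dB); phase: φ = -1.3°.

|H| = 0.9997 (-0.0 dB), φ = -1.3°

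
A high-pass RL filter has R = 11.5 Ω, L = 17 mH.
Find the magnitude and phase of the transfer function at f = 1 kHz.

Step 1 — Angular frequency: ω = 2π·1000 = 6283 rad/s.
Step 2 — Transfer function: H(jω) = jωL/(R + jωL).
Step 3 — Numerator jωL = j·106.8; denominator R + jωL = 11.5 + j106.8.
Step 4 — H = 0.9885 + j0.1064.
Step 5 — Magnitude: |H| = 0.9943 (-0.1 dB); phase: φ = 6.1°.

|H| = 0.9943 (-0.1 dB), φ = 6.1°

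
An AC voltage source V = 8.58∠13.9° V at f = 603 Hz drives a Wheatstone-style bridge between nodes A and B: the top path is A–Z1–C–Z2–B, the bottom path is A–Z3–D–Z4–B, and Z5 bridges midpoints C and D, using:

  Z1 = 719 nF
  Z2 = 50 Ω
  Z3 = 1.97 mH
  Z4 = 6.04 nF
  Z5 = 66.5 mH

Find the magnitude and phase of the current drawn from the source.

Step 1 — Angular frequency: ω = 2π·f = 2π·603 = 3789 rad/s.
Step 2 — Component impedances:
  Z1: Z = 1/(jωC) = -j/(ω·C) = 0 - j367.1 Ω
  Z2: Z = R = 50 Ω
  Z3: Z = jωL = j·3789·0.00197 = 0 + j7.464 Ω
  Z4: Z = 1/(jωC) = -j/(ω·C) = 0 - j4.37e+04 Ω
  Z5: Z = jωL = j·3789·0.0665 = 0 + j252 Ω
Step 3 — Bridge requires nodal analysis (the Z5 bridge couples midpoints C and D, so the two paths cannot be reduced to a simple series/parallel combination). Setting node B to ground and injecting 1 A at node A, the 3-node admittance system at A, C, D solves to V_A = Z_AB = 52.02 + j901.6 Ω = 903.1∠86.7° Ω.
Step 4 — Source phasor: V = 8.58∠13.9° V = 8.329 + j2.061 V.
Step 5 — Ohm's law: I = V / Z_total = (8.329 + j2.061) / (52.02 + j901.6) = 0.00281 - j0.009076 A.
Step 6 — Convert to polar: |I| = 0.009501 A, ∠I = -72.8°.

I = 0.009501∠-72.8° A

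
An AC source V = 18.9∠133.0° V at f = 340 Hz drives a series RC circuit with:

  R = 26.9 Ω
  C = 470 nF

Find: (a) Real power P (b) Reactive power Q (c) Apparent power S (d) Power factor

Step 1 — Angular frequency: ω = 2π·f = 2π·340 = 2136 rad/s.
Step 2 — Component impedances:
  R: Z = R = 26.9 Ω
  C: Z = 1/(jωC) = -j/(ω·C) = 0 - j996 Ω
Step 3 — Series combination: Z_total = R + C = 26.9 - j996 Ω = 996.3∠-88.5° Ω.
Step 4 — Source phasor: V = 18.9∠133.0° V = -12.89 + j13.82 V.
Step 5 — Current: I = V / Z = -0.01422 - j0.01256 A = 0.01897∠-138.5° A.
Step 6 — Complex power: S = V·I* = 0.00968 - j0.3584 VA.
Step 7 — Real power: P = Re(S) = 0.00968 W.
Step 8 — Reactive power: Q = Im(S) = -0.3584 VAR.
Step 9 — Apparent power: |S| = 0.3585 VA.
Step 10 — Power factor: PF = P/|S| = 0.027 (leading).

(a) P = 0.00968 W  (b) Q = -0.3584 VAR  (c) S = 0.3585 VA  (d) PF = 0.027 (leading)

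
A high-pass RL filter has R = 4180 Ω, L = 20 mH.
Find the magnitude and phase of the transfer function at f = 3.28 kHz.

Step 1 — Angular frequency: ω = 2π·3280 = 2.061e+04 rad/s.
Step 2 — Transfer function: H(jω) = jωL/(R + jωL).
Step 3 — Numerator jωL = j·412.2; denominator R + jωL = 4180 + j412.2.
Step 4 — H = 0.00963 + j0.09766.
Step 5 — Magnitude: |H| = 0.09813 (-20.2 dB); phase: φ = 84.4°.

|H| = 0.09813 (-20.2 dB), φ = 84.4°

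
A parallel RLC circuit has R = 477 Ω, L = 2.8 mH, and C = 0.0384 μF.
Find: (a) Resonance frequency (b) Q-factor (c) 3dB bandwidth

Step 1 — Resonance: ω₀ = 1/√(LC) = 1/√(0.0028·3.84e-08) = 9.644e+04 rad/s.
Step 2 — f₀ = ω₀/(2π) = 1.535e+04 Hz.
Step 3 — Parallel Q: Q = R/(ω₀L) = 477/(9.644e+04·0.0028) = 1.766.
Step 4 — Bandwidth: Δω = ω₀/Q = 5.459e+04 rad/s; BW = Δω/(2π) = 8689 Hz.

(a) f₀ = 1.535e+04 Hz  (b) Q = 1.766  (c) BW = 8689 Hz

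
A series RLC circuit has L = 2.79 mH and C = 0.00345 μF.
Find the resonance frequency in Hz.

Step 1 — Resonance condition Im(Z)=0 gives ω₀ = 1/√(LC).
Step 2 — ω₀ = 1/√(0.00279·3.45e-09) = 3.223e+05 rad/s.
Step 3 — f₀ = ω₀/(2π) = 5.13e+04 Hz.

f₀ = 5.13e+04 Hz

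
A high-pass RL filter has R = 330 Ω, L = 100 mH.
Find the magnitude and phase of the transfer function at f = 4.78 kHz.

Step 1 — Angular frequency: ω = 2π·4780 = 3.003e+04 rad/s.
Step 2 — Transfer function: H(jω) = jωL/(R + jωL).
Step 3 — Numerator jωL = j·3003; denominator R + jωL = 330 + j3003.
Step 4 — H = 0.9881 + j0.1086.
Step 5 — Magnitude: |H| = 0.994 (-0.1 dB); phase: φ = 6.3°.

|H| = 0.994 (-0.1 dB), φ = 6.3°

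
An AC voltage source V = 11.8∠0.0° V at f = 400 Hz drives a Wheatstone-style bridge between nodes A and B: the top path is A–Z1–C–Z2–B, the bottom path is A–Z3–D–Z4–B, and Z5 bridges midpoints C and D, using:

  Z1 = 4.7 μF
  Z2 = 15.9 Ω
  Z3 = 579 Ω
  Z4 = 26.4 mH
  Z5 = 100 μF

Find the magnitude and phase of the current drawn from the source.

Step 1 — Angular frequency: ω = 2π·f = 2π·400 = 2513 rad/s.
Step 2 — Component impedances:
  Z1: Z = 1/(jωC) = -j/(ω·C) = 0 - j84.66 Ω
  Z2: Z = R = 15.9 Ω
  Z3: Z = R = 579 Ω
  Z4: Z = jωL = j·2513·0.0264 = 0 + j66.35 Ω
  Z5: Z = 1/(jωC) = -j/(ω·C) = 0 - j3.979 Ω
Step 3 — Bridge requires nodal analysis (the Z5 bridge couples midpoints C and D, so the two paths cannot be reduced to a simple series/parallel combination). Setting node B to ground and injecting 1 A at node A, the 3-node admittance system at A, C, D solves to V_A = Z_AB = 27.13 - j79.26 Ω = 83.77∠-71.1° Ω.
Step 4 — Source phasor: V = 11.8∠0.0° V = 11.8 V.
Step 5 — Ohm's law: I = V / Z_total = (11.8) / (27.13 - j79.26) = 0.04562 + j0.1333 A.
Step 6 — Convert to polar: |I| = 0.1409 A, ∠I = 71.1°.

I = 0.1409∠71.1° A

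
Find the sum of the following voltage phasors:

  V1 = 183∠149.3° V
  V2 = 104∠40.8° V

Step 1 — Convert each phasor to rectangular form:
  V1 = 183·(cos(149.3°) + j·sin(149.3°)) = -157.4 + j93.43 V
  V2 = 104·(cos(40.8°) + j·sin(40.8°)) = 78.73 + j67.96 V
Step 2 — Sum components: V_total = -78.63 + j161.4 V.
Step 3 — Convert to polar: |V_total| = 179.5 V, ∠V_total = 116.0°.

V_total = 179.5∠116.0° V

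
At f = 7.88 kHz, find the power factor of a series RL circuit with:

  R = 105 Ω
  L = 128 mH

Step 1 — Angular frequency: ω = 2π·f = 2π·7880 = 4.951e+04 rad/s.
Step 2 — Component impedances:
  R: Z = R = 105 Ω
  L: Z = jωL = j·4.951e+04·0.128 = 0 + j6337 Ω
Step 3 — Series combination: Z_total = R + L = 105 + j6337 Ω = 6338∠89.1° Ω.
Step 4 — Power factor: PF = cos(φ) = Re(Z)/|Z| = 105/6338 = 0.01657.
Step 5 — Type: Im(Z) = 6337 ⇒ lagging (phase φ = 89.1°).

PF = 0.01657 (lagging, φ = 89.1°)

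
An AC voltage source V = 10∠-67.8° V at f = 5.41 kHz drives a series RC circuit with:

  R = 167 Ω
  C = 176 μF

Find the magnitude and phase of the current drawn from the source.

Step 1 — Angular frequency: ω = 2π·f = 2π·5410 = 3.399e+04 rad/s.
Step 2 — Component impedances:
  R: Z = R = 167 Ω
  C: Z = 1/(jωC) = -j/(ω·C) = 0 - j0.1672 Ω
Step 3 — Series combination: Z_total = R + C = 167 - j0.1672 Ω = 167∠-0.1° Ω.
Step 4 — Source phasor: V = 10∠-67.8° V = 3.778 - j9.259 V.
Step 5 — Ohm's law: I = V / Z_total = (3.778 - j9.259) / (167 - j0.1672) = 0.02268 - j0.05542 A.
Step 6 — Convert to polar: |I| = 0.05988 A, ∠I = -67.7°.

I = 0.05988∠-67.7° A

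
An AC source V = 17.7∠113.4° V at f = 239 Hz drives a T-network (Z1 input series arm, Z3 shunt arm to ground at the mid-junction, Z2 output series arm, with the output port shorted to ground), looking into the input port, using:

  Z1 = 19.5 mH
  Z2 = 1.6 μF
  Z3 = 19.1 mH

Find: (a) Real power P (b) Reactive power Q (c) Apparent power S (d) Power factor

Step 1 — Angular frequency: ω = 2π·f = 2π·239 = 1502 rad/s.
Step 2 — Component impedances:
  Z1: Z = jωL = j·1502·0.0195 = 0 + j29.28 Ω
  Z2: Z = 1/(jωC) = -j/(ω·C) = 0 - j416.2 Ω
  Z3: Z = jωL = j·1502·0.0191 = 0 + j28.68 Ω
Step 3 — With the output port shorted to ground, the output series arm Z2 runs from the junction to ground; the shunt arm Z3 also runs from the junction to ground. They appear in parallel: Z3 || Z2 = 0 + j30.81 Ω.
Step 4 — Series with input arm Z1: Z_in = Z1 + (Z3 || Z2) = 0 + j60.09 Ω = 60.09∠90.0° Ω.
Step 5 — Source phasor: V = 17.7∠113.4° V = -7.03 + j16.24 V.
Step 6 — Current: I = V / Z = 0.2703 + j0.117 A = 0.2946∠23.4° A.
Step 7 — Complex power: S = V·I* = 0 + j5.214 VA.
Step 8 — Real power: P = Re(S) = 0 W.
Step 9 — Reactive power: Q = Im(S) = 5.214 VAR.
Step 10 — Apparent power: |S| = 5.214 VA.
Step 11 — Power factor: PF = P/|S| = 0 (lagging).

(a) P = 0 W  (b) Q = 5.214 VAR  (c) S = 5.214 VA  (d) PF = 0 (lagging)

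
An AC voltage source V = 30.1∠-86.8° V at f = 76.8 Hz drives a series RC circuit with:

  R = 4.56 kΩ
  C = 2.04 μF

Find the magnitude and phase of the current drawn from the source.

Step 1 — Angular frequency: ω = 2π·f = 2π·76.8 = 482.5 rad/s.
Step 2 — Component impedances:
  R: Z = R = 4560 Ω
  C: Z = 1/(jωC) = -j/(ω·C) = 0 - j1016 Ω
Step 3 — Series combination: Z_total = R + C = 4560 - j1016 Ω = 4672∠-12.6° Ω.
Step 4 — Source phasor: V = 30.1∠-86.8° V = 1.68 - j30.05 V.
Step 5 — Ohm's law: I = V / Z_total = (1.68 - j30.05) / (4560 - j1016) = 0.00175 - j0.006201 A.
Step 6 — Convert to polar: |I| = 0.006443 A, ∠I = -74.2°.

I = 0.006443∠-74.2° A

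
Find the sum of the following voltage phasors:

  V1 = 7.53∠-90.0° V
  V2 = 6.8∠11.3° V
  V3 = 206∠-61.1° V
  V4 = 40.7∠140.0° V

Step 1 — Convert each phasor to rectangular form:
  V1 = 7.53·(cos(-90.0°) + j·sin(-90.0°)) = 0 - j7.53 V
  V2 = 6.8·(cos(11.3°) + j·sin(11.3°)) = 6.668 + j1.332 V
  V3 = 206·(cos(-61.1°) + j·sin(-61.1°)) = 99.56 - j180.3 V
  V4 = 40.7·(cos(140.0°) + j·sin(140.0°)) = -31.18 + j26.16 V
Step 2 — Sum components: V_total = 75.05 - j160.4 V.
Step 3 — Convert to polar: |V_total| = 177.1 V, ∠V_total = -64.9°.

V_total = 177.1∠-64.9° V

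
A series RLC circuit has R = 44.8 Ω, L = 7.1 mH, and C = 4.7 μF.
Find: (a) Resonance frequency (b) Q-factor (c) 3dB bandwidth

Step 1 — Resonance: ω₀ = 1/√(LC) = 1/√(0.0071·4.7e-06) = 5474 rad/s.
Step 2 — f₀ = ω₀/(2π) = 871.2 Hz.
Step 3 — Series Q: Q = ω₀L/R = 5474·0.0071/44.8 = 0.8676.
Step 4 — Bandwidth: Δω = ω₀/Q = 6310 rad/s; BW = Δω/(2π) = 1004 Hz.

(a) f₀ = 871.2 Hz  (b) Q = 0.8676  (c) BW = 1004 Hz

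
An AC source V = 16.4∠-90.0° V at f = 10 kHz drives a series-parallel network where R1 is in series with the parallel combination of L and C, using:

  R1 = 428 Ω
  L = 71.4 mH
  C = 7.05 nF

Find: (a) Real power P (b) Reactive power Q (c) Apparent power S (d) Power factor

Step 1 — Angular frequency: ω = 2π·f = 2π·1e+04 = 6.283e+04 rad/s.
Step 2 — Component impedances:
  R1: Z = R = 428 Ω
  L: Z = jωL = j·6.283e+04·0.0714 = 0 + j4486 Ω
  C: Z = 1/(jωC) = -j/(ω·C) = 0 - j2258 Ω
Step 3 — Parallel branch: L || C = 1/(1/L + 1/C) = 0 - j4544 Ω.
Step 4 — Series with R1: Z_total = R1 + (L || C) = 428 - j4544 Ω = 4564∠-84.6° Ω.
Step 5 — Source phasor: V = 16.4∠-90.0° V = 0 - j16.4 V.
Step 6 — Current: I = V / Z = 0.003577 - j0.0003369 A = 0.003593∠-5.4° A.
Step 7 — Complex power: S = V·I* = 0.005526 - j0.05867 VA.
Step 8 — Real power: P = Re(S) = 0.005526 W.
Step 9 — Reactive power: Q = Im(S) = -0.05867 VAR.
Step 10 — Apparent power: |S| = 0.05893 VA.
Step 11 — Power factor: PF = P/|S| = 0.09377 (leading).

(a) P = 0.005526 W  (b) Q = -0.05867 VAR  (c) S = 0.05893 VA  (d) PF = 0.09377 (leading)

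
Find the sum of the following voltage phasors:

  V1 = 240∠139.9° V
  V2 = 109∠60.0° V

Step 1 — Convert each phasor to rectangular form:
  V1 = 240·(cos(139.9°) + j·sin(139.9°)) = -183.6 + j154.6 V
  V2 = 109·(cos(60.0°) + j·sin(60.0°)) = 54.5 + j94.4 V
Step 2 — Sum components: V_total = -129.1 + j249 V.
Step 3 — Convert to polar: |V_total| = 280.5 V, ∠V_total = 117.4°.

V_total = 280.5∠117.4° V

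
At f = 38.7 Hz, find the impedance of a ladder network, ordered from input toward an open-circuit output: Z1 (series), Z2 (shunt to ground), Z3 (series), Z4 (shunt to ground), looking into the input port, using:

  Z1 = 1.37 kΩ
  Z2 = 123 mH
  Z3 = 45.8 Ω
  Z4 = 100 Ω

Step 1 — Angular frequency: ω = 2π·f = 2π·38.7 = 243.2 rad/s.
Step 2 — Component impedances:
  Z1: Z = R = 1370 Ω
  Z2: Z = jωL = j·243.2·0.123 = 0 + j29.91 Ω
  Z3: Z = R = 45.8 Ω
  Z4: Z = R = 100 Ω
Step 3 — Ladder network (open output): work backward from the far end, alternating series and parallel combinations. Z_in = 1376 + j28.7 Ω = 1376∠1.2° Ω.

Z = 1376 + j28.7 Ω = 1376∠1.2° Ω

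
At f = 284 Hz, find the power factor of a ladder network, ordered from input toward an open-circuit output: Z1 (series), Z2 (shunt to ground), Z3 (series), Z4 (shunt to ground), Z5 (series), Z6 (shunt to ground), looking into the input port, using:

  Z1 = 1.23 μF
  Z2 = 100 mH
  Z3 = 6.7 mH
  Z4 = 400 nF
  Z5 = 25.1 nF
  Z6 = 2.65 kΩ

Step 1 — Angular frequency: ω = 2π·f = 2π·284 = 1784 rad/s.
Step 2 — Component impedances:
  Z1: Z = 1/(jωC) = -j/(ω·C) = 0 - j455.6 Ω
  Z2: Z = jωL = j·1784·0.1 = 0 + j178.4 Ω
  Z3: Z = jωL = j·1784·0.0067 = 0 + j11.96 Ω
  Z4: Z = 1/(jωC) = -j/(ω·C) = 0 - j1401 Ω
  Z5: Z = 1/(jωC) = -j/(ω·C) = 0 - j2.233e+04 Ω
  Z6: Z = R = 2650 Ω
Step 3 — Ladder network (open output): work backward from the far end, alternating series and parallel combinations. Z_in = 0.228 - j249 Ω = 249∠-89.9° Ω.
Step 4 — Power factor: PF = cos(φ) = Re(Z)/|Z| = 0.228/249 = 0.0009157.
Step 5 — Type: Im(Z) = -249 ⇒ leading (phase φ = -89.9°).

PF = 0.0009157 (leading, φ = -89.9°)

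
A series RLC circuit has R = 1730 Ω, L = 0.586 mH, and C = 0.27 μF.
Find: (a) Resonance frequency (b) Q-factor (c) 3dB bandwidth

Step 1 — Resonance: ω₀ = 1/√(LC) = 1/√(0.000586·2.7e-07) = 7.95e+04 rad/s.
Step 2 — f₀ = ω₀/(2π) = 1.265e+04 Hz.
Step 3 — Series Q: Q = ω₀L/R = 7.95e+04·0.000586/1730 = 0.02693.
Step 4 — Bandwidth: Δω = ω₀/Q = 2.952e+06 rad/s; BW = Δω/(2π) = 4.699e+05 Hz.

(a) f₀ = 1.265e+04 Hz  (b) Q = 0.02693  (c) BW = 4.699e+05 Hz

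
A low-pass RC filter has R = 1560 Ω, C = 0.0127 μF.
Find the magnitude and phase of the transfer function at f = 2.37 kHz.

Step 1 — Angular frequency: ω = 2π·2370 = 1.489e+04 rad/s.
Step 2 — Transfer function: H(jω) = 1/(1 + jωRC).
Step 3 — Denominator: 1 + jωRC = 1 + j·1.489e+04·1560·1.27e-08 = 1 + j0.295.
Step 4 — H = 0.9199 - j0.2714.
Step 5 — Magnitude: |H| = 0.9591 (-0.4 dB); phase: φ = -16.4°.

|H| = 0.9591 (-0.4 dB), φ = -16.4°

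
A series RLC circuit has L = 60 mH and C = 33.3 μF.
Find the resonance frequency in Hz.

Step 1 — Resonance condition Im(Z)=0 gives ω₀ = 1/√(LC).
Step 2 — ω₀ = 1/√(0.06·3.33e-05) = 707.5 rad/s.
Step 3 — f₀ = ω₀/(2π) = 112.6 Hz.

f₀ = 112.6 Hz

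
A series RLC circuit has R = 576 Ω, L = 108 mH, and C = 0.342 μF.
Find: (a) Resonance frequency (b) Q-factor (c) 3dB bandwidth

Step 1 — Resonance: ω₀ = 1/√(LC) = 1/√(0.108·3.42e-07) = 5203 rad/s.
Step 2 — f₀ = ω₀/(2π) = 828.1 Hz.
Step 3 — Series Q: Q = ω₀L/R = 5203·0.108/576 = 0.9756.
Step 4 — Bandwidth: Δω = ω₀/Q = 5333 rad/s; BW = Δω/(2π) = 848.8 Hz.

(a) f₀ = 828.1 Hz  (b) Q = 0.9756  (c) BW = 848.8 Hz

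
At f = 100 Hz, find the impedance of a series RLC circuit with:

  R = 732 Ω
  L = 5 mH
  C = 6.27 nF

Step 1 — Angular frequency: ω = 2π·f = 2π·100 = 628.3 rad/s.
Step 2 — Component impedances:
  R: Z = R = 732 Ω
  L: Z = jωL = j·628.3·0.005 = 0 + j3.142 Ω
  C: Z = 1/(jωC) = -j/(ω·C) = 0 - j2.538e+05 Ω
Step 3 — Series combination: Z_total = R + L + C = 732 - j2.538e+05 Ω = 2.538e+05∠-89.8° Ω.

Z = 732 - j2.538e+05 Ω = 2.538e+05∠-89.8° Ω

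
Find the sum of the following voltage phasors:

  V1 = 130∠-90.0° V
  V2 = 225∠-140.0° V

Step 1 — Convert each phasor to rectangular form:
  V1 = 130·(cos(-90.0°) + j·sin(-90.0°)) = 0 - j130 V
  V2 = 225·(cos(-140.0°) + j·sin(-140.0°)) = -172.4 - j144.6 V
Step 2 — Sum components: V_total = -172.4 - j274.6 V.
Step 3 — Convert to polar: |V_total| = 324.2 V, ∠V_total = -122.1°.

V_total = 324.2∠-122.1° V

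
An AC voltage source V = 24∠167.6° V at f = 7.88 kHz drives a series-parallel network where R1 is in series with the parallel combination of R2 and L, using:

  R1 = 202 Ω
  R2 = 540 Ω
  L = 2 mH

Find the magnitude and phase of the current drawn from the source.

Step 1 — Angular frequency: ω = 2π·f = 2π·7880 = 4.951e+04 rad/s.
Step 2 — Component impedances:
  R1: Z = R = 202 Ω
  R2: Z = R = 540 Ω
  L: Z = jωL = j·4.951e+04·0.002 = 0 + j99.02 Ω
Step 3 — Parallel branch: R2 || L = 1/(1/R2 + 1/L) = 17.57 + j95.8 Ω.
Step 4 — Series with R1: Z_total = R1 + (R2 || L) = 219.6 + j95.8 Ω = 239.6∠23.6° Ω.
Step 5 — Source phasor: V = 24∠167.6° V = -23.44 + j5.154 V.
Step 6 — Ohm's law: I = V / Z_total = (-23.44 + j5.154) / (219.6 + j95.8) = -0.08108 + j0.05885 A.
Step 7 — Convert to polar: |I| = 0.1002 A, ∠I = 144.0°.

I = 0.1002∠144.0° A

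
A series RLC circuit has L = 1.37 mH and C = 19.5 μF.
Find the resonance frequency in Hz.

Step 1 — Resonance condition Im(Z)=0 gives ω₀ = 1/√(LC).
Step 2 — ω₀ = 1/√(0.00137·1.95e-05) = 6118 rad/s.
Step 3 — f₀ = ω₀/(2π) = 973.7 Hz.

f₀ = 973.7 Hz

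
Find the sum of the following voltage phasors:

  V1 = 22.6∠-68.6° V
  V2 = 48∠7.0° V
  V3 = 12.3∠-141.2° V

Step 1 — Convert each phasor to rectangular form:
  V1 = 22.6·(cos(-68.6°) + j·sin(-68.6°)) = 8.246 - j21.04 V
  V2 = 48·(cos(7.0°) + j·sin(7.0°)) = 47.64 + j5.85 V
  V3 = 12.3·(cos(-141.2°) + j·sin(-141.2°)) = -9.586 - j7.707 V
Step 2 — Sum components: V_total = 46.3 - j22.9 V.
Step 3 — Convert to polar: |V_total| = 51.66 V, ∠V_total = -26.3°.

V_total = 51.66∠-26.3° V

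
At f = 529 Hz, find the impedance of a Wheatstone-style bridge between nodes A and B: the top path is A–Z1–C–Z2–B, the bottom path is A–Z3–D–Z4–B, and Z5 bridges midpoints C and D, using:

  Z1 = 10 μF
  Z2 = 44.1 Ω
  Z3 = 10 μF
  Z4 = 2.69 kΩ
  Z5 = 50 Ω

Step 1 — Angular frequency: ω = 2π·f = 2π·529 = 3324 rad/s.
Step 2 — Component impedances:
  Z1: Z = 1/(jωC) = -j/(ω·C) = 0 - j30.09 Ω
  Z2: Z = R = 44.1 Ω
  Z3: Z = 1/(jωC) = -j/(ω·C) = 0 - j30.09 Ω
  Z4: Z = R = 2690 Ω
  Z5: Z = R = 50 Ω
Step 3 — Bridge requires nodal analysis (the Z5 bridge couples midpoints C and D, so the two paths cannot be reduced to a simple series/parallel combination). Setting node B to ground and injecting 1 A at node A, the 3-node admittance system at A, C, D solves to V_A = Z_AB = 50.29 - j20.67 Ω = 54.37∠-22.3° Ω.

Z = 50.29 - j20.67 Ω = 54.37∠-22.3° Ω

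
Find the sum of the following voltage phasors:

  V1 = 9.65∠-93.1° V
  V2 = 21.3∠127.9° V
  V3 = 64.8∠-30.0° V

Step 1 — Convert each phasor to rectangular form:
  V1 = 9.65·(cos(-93.1°) + j·sin(-93.1°)) = -0.5219 - j9.636 V
  V2 = 21.3·(cos(127.9°) + j·sin(127.9°)) = -13.08 + j16.81 V
  V3 = 64.8·(cos(-30.0°) + j·sin(-30.0°)) = 56.12 - j32.4 V
Step 2 — Sum components: V_total = 42.51 - j25.23 V.
Step 3 — Convert to polar: |V_total| = 49.43 V, ∠V_total = -30.7°.

V_total = 49.43∠-30.7° V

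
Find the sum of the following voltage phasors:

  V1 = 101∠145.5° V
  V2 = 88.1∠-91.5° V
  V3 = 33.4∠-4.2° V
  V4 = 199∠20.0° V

Step 1 — Convert each phasor to rectangular form:
  V1 = 101·(cos(145.5°) + j·sin(145.5°)) = -83.24 + j57.21 V
  V2 = 88.1·(cos(-91.5°) + j·sin(-91.5°)) = -2.306 - j88.07 V
  V3 = 33.4·(cos(-4.2°) + j·sin(-4.2°)) = 33.31 - j2.446 V
  V4 = 199·(cos(20.0°) + j·sin(20.0°)) = 187 + j68.06 V
Step 2 — Sum components: V_total = 134.8 + j34.75 V.
Step 3 — Convert to polar: |V_total| = 139.2 V, ∠V_total = 14.5°.

V_total = 139.2∠14.5° V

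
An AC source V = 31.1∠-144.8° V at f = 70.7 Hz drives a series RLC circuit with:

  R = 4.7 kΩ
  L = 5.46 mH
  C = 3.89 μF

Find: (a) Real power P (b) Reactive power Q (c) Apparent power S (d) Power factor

Step 1 — Angular frequency: ω = 2π·f = 2π·70.7 = 444.2 rad/s.
Step 2 — Component impedances:
  R: Z = R = 4700 Ω
  L: Z = jωL = j·444.2·0.00546 = 0 + j2.425 Ω
  C: Z = 1/(jωC) = -j/(ω·C) = 0 - j578.7 Ω
Step 3 — Series combination: Z_total = R + L + C = 4700 - j576.3 Ω = 4735∠-7.0° Ω.
Step 4 — Source phasor: V = 31.1∠-144.8° V = -25.41 - j17.93 V.
Step 5 — Current: I = V / Z = -0.004866 - j0.004411 A = 0.006568∠-137.8° A.
Step 6 — Complex power: S = V·I* = 0.2027 - j0.02486 VA.
Step 7 — Real power: P = Re(S) = 0.2027 W.
Step 8 — Reactive power: Q = Im(S) = -0.02486 VAR.
Step 9 — Apparent power: |S| = 0.2043 VA.
Step 10 — Power factor: PF = P/|S| = 0.9926 (leading).

(a) P = 0.2027 W  (b) Q = -0.02486 VAR  (c) S = 0.2043 VA  (d) PF = 0.9926 (leading)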